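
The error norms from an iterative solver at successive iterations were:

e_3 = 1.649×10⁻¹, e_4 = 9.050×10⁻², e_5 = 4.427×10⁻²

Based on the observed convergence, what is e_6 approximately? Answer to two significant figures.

First estimate the order: p ≈ ln(e_5/e_4) / ln(e_4/e_3) = ln(4.427×10⁻²/9.050×10⁻²)/ln(9.050×10⁻²/1.649×10⁻¹) = ln(0.489171)/ln(0.548817) ≈ 1.1918.
Then e_6 ≈ e_5·(e_5/e_4)^p = 4.427×10⁻²·(0.489171)^1.1918 = 4.427×10⁻²·0.426481 ≈ 0.01888.

1.9e-2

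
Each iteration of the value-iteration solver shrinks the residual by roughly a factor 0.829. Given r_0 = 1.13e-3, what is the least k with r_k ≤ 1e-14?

After k steps, r_k ≈ 1.13e-3·0.829^k.
Need 0.829^k ≤ 1e-14/1.13e-3 = 8.84956e-12.
k ≥ ln(8.84956e-12)/ln(0.829) = -25.4507/-0.18754 = 135.708.
Smallest integer k = 136.

136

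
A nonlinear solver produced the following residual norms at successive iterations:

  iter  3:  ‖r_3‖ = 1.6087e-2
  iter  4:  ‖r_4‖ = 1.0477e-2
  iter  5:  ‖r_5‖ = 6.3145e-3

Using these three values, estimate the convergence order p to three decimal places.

p ≈ ln(‖r_5‖/‖r_4‖) / ln(‖r_4‖/‖r_3‖)
  = ln(6.3145e-3/1.0477e-2) / ln(1.0477e-2/1.6087e-2)
  = ln(0.602701) / ln(0.651271)
  = -0.506334 / -0.428829 ≈ 1.180736

1.181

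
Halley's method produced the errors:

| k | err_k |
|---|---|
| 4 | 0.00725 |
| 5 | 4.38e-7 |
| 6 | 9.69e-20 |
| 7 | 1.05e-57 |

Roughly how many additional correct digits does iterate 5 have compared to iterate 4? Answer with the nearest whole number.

Digits gained ≈ log₁₀(err_4/err_5) = log₁₀(0.00725/4.38e-7) = log₁₀(16552.5) ≈ 4.219.

4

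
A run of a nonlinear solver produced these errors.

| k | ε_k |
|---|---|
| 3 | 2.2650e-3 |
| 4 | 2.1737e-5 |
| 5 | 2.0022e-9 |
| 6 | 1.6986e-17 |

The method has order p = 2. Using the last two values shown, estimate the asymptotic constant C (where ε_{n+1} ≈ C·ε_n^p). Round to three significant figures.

4.24

C ≈ ε_6 / ε_5^2
  = 1.6986e-17 / (2.0022e-9)^2
  = 1.6986e-17 / 4.0088e-18 ≈ 4.2372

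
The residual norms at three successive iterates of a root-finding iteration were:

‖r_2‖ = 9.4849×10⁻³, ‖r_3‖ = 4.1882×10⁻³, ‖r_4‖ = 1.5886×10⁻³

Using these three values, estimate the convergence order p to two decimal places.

p ≈ ln(‖r_4‖/‖r_3‖) / ln(‖r_3‖/‖r_2‖)
  = ln(1.5886×10⁻³/4.1882×10⁻³) / ln(4.1882×10⁻³/9.4849×10⁻³)
  = ln(0.379304) / ln(0.441565)
  = -0.96942 / -0.81743 ≈ 1.18594

1.19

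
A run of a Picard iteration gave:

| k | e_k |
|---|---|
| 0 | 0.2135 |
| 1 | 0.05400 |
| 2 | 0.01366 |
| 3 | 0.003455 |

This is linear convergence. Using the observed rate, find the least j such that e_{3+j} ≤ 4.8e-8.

9

Rate ρ ≈ e_3/e_2 = 0.003455/0.01366 = 0.2529.
After j more steps, e_{3+j} ≈ 0.003455·ρ^j; need ρ^j ≤ 4.8e-8/0.003455 = 1.38929e-05.
j ≥ ln(1.38929e-05)/ln(0.2529) = -11.1841/-1.37476 = 8.135.
So 9 more iterations are needed.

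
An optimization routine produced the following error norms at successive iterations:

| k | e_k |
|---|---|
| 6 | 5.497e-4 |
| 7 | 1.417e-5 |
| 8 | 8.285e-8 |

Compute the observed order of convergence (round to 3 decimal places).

1.406

p ≈ ln(e_8/e_7) / ln(e_7/e_6)
  = ln(8.285e-8/1.417e-5) / ln(1.417e-5/5.497e-4)
  = ln(0.00584686) / ln(0.0257777)
  = -5.141851 / -3.658246 ≈ 1.405551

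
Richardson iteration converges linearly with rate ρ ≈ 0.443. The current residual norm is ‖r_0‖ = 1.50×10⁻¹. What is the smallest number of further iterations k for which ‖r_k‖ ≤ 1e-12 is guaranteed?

After k steps, ‖r_k‖ ≈ 1.50×10⁻¹·0.443^k.
Need 0.443^k ≤ 1e-12/1.50×10⁻¹ = 6.66667e-12.
k ≥ ln(6.66667e-12)/ln(0.443) = -25.7339/-0.81419 = 31.607.
Smallest integer k = 32.

32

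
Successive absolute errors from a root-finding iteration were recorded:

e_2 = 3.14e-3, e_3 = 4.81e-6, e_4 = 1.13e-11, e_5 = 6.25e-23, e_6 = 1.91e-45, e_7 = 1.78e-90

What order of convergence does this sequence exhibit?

2

Consecutive ratios: e_7/e_6 = 1.78e-90/1.91e-45 = 9.31937e-46, e_6/e_5 = 1.91e-45/6.25e-23 = 3.056e-23.
p ≈ ln(9.31937e-46)/ln(3.056e-23) = -103.6868/-51.8424 ≈ 2.00.
So the convergence is quadratic (order 2).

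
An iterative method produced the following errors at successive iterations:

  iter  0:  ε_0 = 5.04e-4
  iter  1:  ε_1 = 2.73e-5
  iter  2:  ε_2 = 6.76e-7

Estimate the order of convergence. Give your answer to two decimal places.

p ≈ ln(ε_2/ε_1) / ln(ε_1/ε_0)
  = ln(6.76e-7/2.73e-5) / ln(2.73e-5/5.04e-4)
  = ln(0.0247619) / ln(0.0541667)
  = -3.69845 / -2.91569 ≈ 1.26846

1.27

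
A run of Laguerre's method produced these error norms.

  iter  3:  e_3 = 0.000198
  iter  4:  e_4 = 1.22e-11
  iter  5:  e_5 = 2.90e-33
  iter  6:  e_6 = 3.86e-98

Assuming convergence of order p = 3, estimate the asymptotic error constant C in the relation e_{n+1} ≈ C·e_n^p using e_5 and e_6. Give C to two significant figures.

1.6

C ≈ e_6 / e_5^3
  = 3.86e-98 / (2.90e-33)^3
  = 3.86e-98 / 2.4389e-98 ≈ 1.5827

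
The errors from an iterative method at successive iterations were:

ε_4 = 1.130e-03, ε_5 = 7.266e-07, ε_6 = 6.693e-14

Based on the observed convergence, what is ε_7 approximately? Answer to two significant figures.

2.1e-29

First estimate the order: p ≈ ln(ε_6/ε_5) / ln(ε_5/ε_4) = ln(6.693e-14/7.266e-07)/ln(7.266e-07/1.130e-03) = ln(9.2114e-08)/ln(0.000643009) ≈ 2.2043.
Then ε_7 ≈ ε_6·(ε_6/ε_5)^p = 6.693e-14·(9.2114e-08)^2.2043 = 6.693e-14·3.0993e-16 ≈ 2.074e-29.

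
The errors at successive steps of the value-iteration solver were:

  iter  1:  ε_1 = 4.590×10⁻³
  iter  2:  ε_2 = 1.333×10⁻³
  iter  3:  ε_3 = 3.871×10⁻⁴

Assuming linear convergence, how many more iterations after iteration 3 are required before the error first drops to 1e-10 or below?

13

Rate ρ ≈ ε_3/ε_2 = 3.871×10⁻⁴/1.333×10⁻³ = 0.2904.
After j more steps, ε_{3+j} ≈ 3.871×10⁻⁴·ρ^j; need ρ^j ≤ 1e-10/3.871×10⁻⁴ = 2.58331e-07.
j ≥ ln(2.58331e-07)/ln(0.2904) = -15.1690/-1.23650 = 12.268.
So 13 more iterations are needed.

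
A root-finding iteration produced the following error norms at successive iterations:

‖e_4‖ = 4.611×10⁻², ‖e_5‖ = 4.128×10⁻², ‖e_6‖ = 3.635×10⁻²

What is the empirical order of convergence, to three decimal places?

1.149

p ≈ ln(‖e_6‖/‖e_5‖) / ln(‖e_5‖/‖e_4‖)
  = ln(3.635×10⁻²/4.128×10⁻²) / ln(4.128×10⁻²/4.611×10⁻²)
  = ln(0.880572) / ln(0.89525)
  = -0.127184 / -0.110652 ≈ 1.149405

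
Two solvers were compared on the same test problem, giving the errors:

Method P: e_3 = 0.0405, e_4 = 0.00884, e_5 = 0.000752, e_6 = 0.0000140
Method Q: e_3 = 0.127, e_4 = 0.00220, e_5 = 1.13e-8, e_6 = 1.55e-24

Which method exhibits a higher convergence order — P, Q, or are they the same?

Q

Method P: p ≈ ln(0.0000140/0.000752)/ln(0.000752/0.00884) ≈ 1.62.
Method Q: p ≈ ln(1.55e-24/1.13e-8)/ln(1.13e-8/0.00220) ≈ 3.00.
Method Q has the higher order (≈3.0 vs ≈1.6).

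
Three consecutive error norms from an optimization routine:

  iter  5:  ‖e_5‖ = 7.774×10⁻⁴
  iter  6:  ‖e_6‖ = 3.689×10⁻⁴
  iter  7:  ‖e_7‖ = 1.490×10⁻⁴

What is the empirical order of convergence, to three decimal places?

p ≈ ln(‖e_7‖/‖e_6‖) / ln(‖e_6‖/‖e_5‖)
  = ln(1.490×10⁻⁴/3.689×10⁻⁴) / ln(3.689×10⁻⁴/7.774×10⁻⁴)
  = ln(0.403903) / ln(0.47453)
  = -0.906581 / -0.745430 ≈ 1.216185

1.216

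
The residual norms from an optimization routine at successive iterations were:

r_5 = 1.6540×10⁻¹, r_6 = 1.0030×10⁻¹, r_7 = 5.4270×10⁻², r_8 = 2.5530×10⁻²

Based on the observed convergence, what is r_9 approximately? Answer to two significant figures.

First estimate the order: p ≈ ln(r_8/r_7) / ln(r_7/r_6) = ln(2.5530×10⁻²/5.4270×10⁻²)/ln(5.4270×10⁻²/1.0030×10⁻¹) = ln(0.470426)/ln(0.541077) ≈ 1.2278.
Then r_9 ≈ r_8·(r_8/r_7)^p = 2.5530×10⁻²·(0.470426)^1.2278 = 2.5530×10⁻²·0.396173 ≈ 0.01011.

1.0e-2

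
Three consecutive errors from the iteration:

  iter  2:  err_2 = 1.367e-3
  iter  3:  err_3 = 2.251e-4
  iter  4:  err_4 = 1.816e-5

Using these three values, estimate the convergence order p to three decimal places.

1.396

p ≈ ln(err_4/err_3) / ln(err_3/err_2)
  = ln(1.816e-5/2.251e-4) / ln(2.251e-4/1.367e-3)
  = ln(0.0806753) / ln(0.164667)
  = -2.517323 / -1.803830 ≈ 1.395543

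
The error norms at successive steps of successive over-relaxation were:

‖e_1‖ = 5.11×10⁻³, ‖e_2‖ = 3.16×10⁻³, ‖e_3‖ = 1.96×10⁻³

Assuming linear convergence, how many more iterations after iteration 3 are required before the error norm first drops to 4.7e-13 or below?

Rate ρ ≈ ‖e_3‖/‖e_2‖ = 1.96×10⁻³/3.16×10⁻³ = 0.6203.
After j more steps, ‖e_{3+j}‖ ≈ 1.96×10⁻³·ρ^j; need ρ^j ≤ 4.7e-13/1.96×10⁻³ = 2.39796e-10.
j ≥ ln(2.39796e-10)/ln(0.6203) = -22.1512/-0.47755 = 46.385.
So 47 more iterations are needed.

47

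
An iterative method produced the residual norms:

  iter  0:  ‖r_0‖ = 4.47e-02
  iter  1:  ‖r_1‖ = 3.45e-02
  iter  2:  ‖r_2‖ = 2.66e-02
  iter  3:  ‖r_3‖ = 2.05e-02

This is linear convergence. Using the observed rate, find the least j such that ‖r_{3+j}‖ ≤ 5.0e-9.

59

Rate ρ ≈ ‖r_3‖/‖r_2‖ = 2.05e-02/2.66e-02 = 0.7707.
After j more steps, ‖r_{3+j}‖ ≈ 2.05e-02·ρ^j; need ρ^j ≤ 5.0e-9/2.05e-02 = 2.43902e-07.
j ≥ ln(2.43902e-07)/ln(0.7707) = -15.2265/-0.26046 = 58.460.
So 59 more iterations are needed.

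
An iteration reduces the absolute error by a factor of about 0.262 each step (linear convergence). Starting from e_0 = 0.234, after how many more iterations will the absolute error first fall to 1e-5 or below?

After k steps, e_k ≈ 0.234·0.262^k.
Need 0.262^k ≤ 1e-5/0.234 = 4.2735e-05.
k ≥ ln(4.2735e-05)/ln(0.262) = -10.0605/-1.33941 = 7.511.
Smallest integer k = 8.

8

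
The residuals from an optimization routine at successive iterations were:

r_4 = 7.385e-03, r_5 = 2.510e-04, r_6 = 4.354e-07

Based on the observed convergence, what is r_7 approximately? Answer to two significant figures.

2.8e-12

First estimate the order: p ≈ ln(r_6/r_5) / ln(r_5/r_4) = ln(4.354e-07/2.510e-04)/ln(2.510e-04/7.385e-03) = ln(0.00173466)/ln(0.0339878) ≈ 1.8798.
Then r_7 ≈ r_6·(r_6/r_5)^p = 4.354e-07·(0.00173466)^1.8798 = 4.354e-07·6.46063e-06 ≈ 2.813e-12.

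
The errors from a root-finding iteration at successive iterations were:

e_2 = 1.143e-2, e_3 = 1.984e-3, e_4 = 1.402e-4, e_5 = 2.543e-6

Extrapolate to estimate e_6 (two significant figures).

5.9e-9

First estimate the order: p ≈ ln(e_5/e_4) / ln(e_4/e_3) = ln(2.543e-6/1.402e-4)/ln(1.402e-4/1.984e-3) = ln(0.0181384)/ln(0.0706653) ≈ 1.5132.
Then e_6 ≈ e_5·(e_5/e_4)^p = 2.543e-6·(0.0181384)^1.5132 = 2.543e-6·0.00231692 ≈ 5.892e-09.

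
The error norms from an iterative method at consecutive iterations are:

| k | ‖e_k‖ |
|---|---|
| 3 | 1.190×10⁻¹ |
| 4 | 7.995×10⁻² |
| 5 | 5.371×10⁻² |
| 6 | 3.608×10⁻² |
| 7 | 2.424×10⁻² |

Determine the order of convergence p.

Consecutive ratios: ‖e_7‖/‖e_6‖ = 2.424×10⁻²/3.608×10⁻² = 0.67184, ‖e_6‖/‖e_5‖ = 3.608×10⁻²/5.371×10⁻² = 0.671756.
p ≈ ln(0.67184)/ln(0.671756) = -0.3977/-0.3979 ≈ 1.00.
So the convergence is linear (order 1).

1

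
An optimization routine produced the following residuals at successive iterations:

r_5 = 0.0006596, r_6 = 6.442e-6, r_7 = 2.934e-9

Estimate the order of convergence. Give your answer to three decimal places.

1.662

p ≈ ln(r_7/r_6) / ln(r_6/r_5)
  = ln(2.934e-9/6.442e-6) / ln(6.442e-6/0.0006596)
  = ln(0.000455449) / ln(0.00976653)
  = -7.694227 / -4.628794 ≈ 1.662253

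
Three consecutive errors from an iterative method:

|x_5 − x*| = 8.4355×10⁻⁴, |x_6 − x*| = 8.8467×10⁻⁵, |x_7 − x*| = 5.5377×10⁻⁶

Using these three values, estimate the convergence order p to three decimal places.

p ≈ ln(|x_7 − x*|/|x_6 − x*|) / ln(|x_6 − x*|/|x_5 − x*|)
  = ln(5.5377×10⁻⁶/8.8467×10⁻⁵) / ln(8.8467×10⁻⁵/8.4355×10⁻⁴)
  = ln(0.0625962) / ln(0.104875)
  = -2.771051 / -2.254986 ≈ 1.228855

1.229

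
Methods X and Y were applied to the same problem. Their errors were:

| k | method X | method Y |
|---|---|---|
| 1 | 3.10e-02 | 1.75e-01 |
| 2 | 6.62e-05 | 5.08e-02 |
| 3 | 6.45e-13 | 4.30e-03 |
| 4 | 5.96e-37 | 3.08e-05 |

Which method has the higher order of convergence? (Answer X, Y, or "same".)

X

Method X: p ≈ ln(5.96e-37/6.45e-13)/ln(6.45e-13/6.62e-05) ≈ 3.00.
Method Y: p ≈ ln(3.08e-05/4.30e-03)/ln(4.30e-03/5.08e-02) ≈ 2.00.
Method X has the higher order (≈3.0 vs ≈2.0).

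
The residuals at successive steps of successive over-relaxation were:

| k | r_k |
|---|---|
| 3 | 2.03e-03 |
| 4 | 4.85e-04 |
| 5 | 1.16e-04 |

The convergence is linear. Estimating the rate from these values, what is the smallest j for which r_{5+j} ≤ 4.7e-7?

4

Rate ρ ≈ r_5/r_4 = 1.16e-04/4.85e-04 = 0.2392.
After j more steps, r_{5+j} ≈ 1.16e-04·ρ^j; need ρ^j ≤ 4.7e-7/1.16e-04 = 0.00405172.
j ≥ ln(0.00405172)/ln(0.2392) = -5.5086/-1.43046 = 3.851.
So 4 more iterations are needed.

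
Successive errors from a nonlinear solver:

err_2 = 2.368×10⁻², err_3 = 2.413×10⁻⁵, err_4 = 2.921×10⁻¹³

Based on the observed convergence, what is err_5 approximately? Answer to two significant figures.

3.3e-34

First estimate the order: p ≈ ln(err_4/err_3) / ln(err_3/err_2) = ln(2.921×10⁻¹³/2.413×10⁻⁵)/ln(2.413×10⁻⁵/2.368×10⁻²) = ln(1.21053e-08)/ln(0.001019) ≈ 2.6462.
Then err_5 ≈ err_4·(err_4/err_3)^p = 2.921×10⁻¹³·(1.21053e-08)^2.6462 = 2.921×10⁻¹³·1.12194e-21 ≈ 3.277e-34.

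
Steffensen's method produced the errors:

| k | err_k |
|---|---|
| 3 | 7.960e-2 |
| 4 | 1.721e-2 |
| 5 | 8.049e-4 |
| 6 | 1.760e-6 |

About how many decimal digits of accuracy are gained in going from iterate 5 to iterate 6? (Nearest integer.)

Digits gained ≈ log₁₀(err_5/err_6) = log₁₀(8.049e-4/1.760e-6) = log₁₀(457.33) ≈ 2.660.

3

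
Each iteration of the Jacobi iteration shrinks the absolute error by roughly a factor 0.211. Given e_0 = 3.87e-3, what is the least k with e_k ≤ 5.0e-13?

15

After k steps, e_k ≈ 3.87e-3·0.211^k.
Need 0.211^k ≤ 5.0e-13/3.87e-3 = 1.29199e-10.
k ≥ ln(1.29199e-10)/ln(0.211) = -22.7697/-1.55590 = 14.634.
Smallest integer k = 15.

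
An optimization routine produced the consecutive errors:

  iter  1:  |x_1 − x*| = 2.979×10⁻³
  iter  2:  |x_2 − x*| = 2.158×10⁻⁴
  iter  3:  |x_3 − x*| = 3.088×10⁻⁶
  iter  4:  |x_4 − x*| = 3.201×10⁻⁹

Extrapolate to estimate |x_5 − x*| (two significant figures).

4.7e-14

First estimate the order: p ≈ ln(|x_4 − x*|/|x_3 − x*|) / ln(|x_3 − x*|/|x_2 − x*|) = ln(3.201×10⁻⁹/3.088×10⁻⁶)/ln(3.088×10⁻⁶/2.158×10⁻⁴) = ln(0.00103659)/ln(0.0143095) ≈ 1.6181.
Then |x_5 − x*| ≈ |x_4 − x*|·(|x_4 − x*|/|x_3 − x*|)^p = 3.201×10⁻⁹·(0.00103659)^1.6181 = 3.201×10⁻⁹·1.48236e-05 ≈ 4.745e-14.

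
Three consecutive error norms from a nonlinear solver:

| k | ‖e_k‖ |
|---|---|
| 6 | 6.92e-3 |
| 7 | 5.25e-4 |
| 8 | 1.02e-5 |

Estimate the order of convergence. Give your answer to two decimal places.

1.53

p ≈ ln(‖e_8‖/‖e_7‖) / ln(‖e_7‖/‖e_6‖)
  = ln(1.02e-5/5.25e-4) / ln(5.25e-4/6.92e-3)
  = ln(0.0194286) / ln(0.0758671)
  = -3.94101 / -2.57877 ≈ 1.52825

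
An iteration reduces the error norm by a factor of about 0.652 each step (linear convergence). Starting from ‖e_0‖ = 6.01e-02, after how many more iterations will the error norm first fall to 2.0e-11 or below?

After k steps, ‖e_k‖ ≈ 6.01e-02·0.652^k.
Need 0.652^k ≤ 2.0e-11/6.01e-02 = 3.32779e-10.
k ≥ ln(3.32779e-10)/ln(0.652) = -21.8235/-0.42771 = 51.024.
Smallest integer k = 52.

52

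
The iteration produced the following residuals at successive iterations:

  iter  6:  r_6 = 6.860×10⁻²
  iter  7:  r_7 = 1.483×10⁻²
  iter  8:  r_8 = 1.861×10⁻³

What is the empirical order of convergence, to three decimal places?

p ≈ ln(r_8/r_7) / ln(r_7/r_6)
  = ln(1.861×10⁻³/1.483×10⁻²) / ln(1.483×10⁻²/6.860×10⁻²)
  = ln(0.125489) / ln(0.216181)
  = -2.075537 / -1.531639 ≈ 1.355108

1.355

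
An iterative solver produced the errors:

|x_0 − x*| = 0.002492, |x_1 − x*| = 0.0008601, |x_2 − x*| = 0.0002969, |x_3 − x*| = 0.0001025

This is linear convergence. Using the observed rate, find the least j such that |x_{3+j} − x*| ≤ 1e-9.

Rate ρ ≈ |x_3 − x*|/|x_2 − x*| = 0.0001025/0.0002969 = 0.3452.
After j more steps, |x_{3+j} − x*| ≈ 0.0001025·ρ^j; need ρ^j ≤ 1e-9/0.0001025 = 9.7561e-06.
j ≥ ln(9.7561e-06)/ln(0.3452) = -11.5376/-1.06363 = 10.847.
So 11 more iterations are needed.

11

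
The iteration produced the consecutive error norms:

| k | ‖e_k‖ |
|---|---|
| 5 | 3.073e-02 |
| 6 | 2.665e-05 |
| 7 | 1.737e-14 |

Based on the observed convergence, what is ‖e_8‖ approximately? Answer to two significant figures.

First estimate the order: p ≈ ln(‖e_7‖/‖e_6‖) / ln(‖e_6‖/‖e_5‖) = ln(1.737e-14/2.665e-05)/ln(2.665e-05/3.073e-02) = ln(6.51782e-10)/ln(0.000867231) ≈ 3.0001.
Then ‖e_8‖ ≈ ‖e_7‖·(‖e_7‖/‖e_6‖)^p = 1.737e-14·(6.51782e-10)^3.0001 = 1.737e-14·2.76305e-28 ≈ 4.799e-42.

4.8e-42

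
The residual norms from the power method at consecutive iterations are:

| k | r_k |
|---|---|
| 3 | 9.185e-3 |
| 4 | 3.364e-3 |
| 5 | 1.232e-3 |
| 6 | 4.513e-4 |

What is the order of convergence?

1

Consecutive ratios: r_6/r_5 = 4.513e-4/1.232e-3 = 0.366315, r_5/r_4 = 1.232e-3/3.364e-3 = 0.366231.
p ≈ ln(0.366315)/ln(0.366231) = -1.0043/-1.0045 ≈ 1.00.
So the convergence is linear (order 1).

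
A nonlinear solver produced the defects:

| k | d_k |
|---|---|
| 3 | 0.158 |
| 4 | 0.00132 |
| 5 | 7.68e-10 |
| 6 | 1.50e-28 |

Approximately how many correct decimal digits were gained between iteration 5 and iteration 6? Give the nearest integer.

19

Digits gained ≈ log₁₀(d_5/d_6) = log₁₀(7.68e-10/1.50e-28) = log₁₀(5.12e+18) ≈ 18.709.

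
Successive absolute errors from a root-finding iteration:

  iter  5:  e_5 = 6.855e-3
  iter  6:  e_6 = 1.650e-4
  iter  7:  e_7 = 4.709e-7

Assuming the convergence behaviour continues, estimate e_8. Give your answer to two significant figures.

4.7e-11

First estimate the order: p ≈ ln(e_7/e_6) / ln(e_6/e_5) = ln(4.709e-7/1.650e-4)/ln(1.650e-4/6.855e-3) = ln(0.00285394)/ln(0.02407) ≈ 1.5721.
Then e_8 ≈ e_7·(e_7/e_6)^p = 4.709e-7·(0.00285394)^1.5721 = 4.709e-7·9.99321e-05 ≈ 4.706e-11.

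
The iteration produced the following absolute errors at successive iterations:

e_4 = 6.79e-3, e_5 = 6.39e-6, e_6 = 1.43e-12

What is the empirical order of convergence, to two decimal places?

2.20

p ≈ ln(e_6/e_5) / ln(e_5/e_4)
  = ln(1.43e-12/6.39e-6) / ln(6.39e-6/6.79e-3)
  = ln(2.23787e-07) / ln(0.00094109)
  = -15.31257 / -6.96847 ≈ 2.19741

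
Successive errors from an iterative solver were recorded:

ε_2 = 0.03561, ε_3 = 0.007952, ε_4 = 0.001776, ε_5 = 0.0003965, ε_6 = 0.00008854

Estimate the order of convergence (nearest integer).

1

Consecutive ratios: ε_6/ε_5 = 0.00008854/0.0003965 = 0.223304, ε_5/ε_4 = 0.0003965/0.001776 = 0.223255.
p ≈ ln(0.223304)/ln(0.223255) = -1.4992/-1.4994 ≈ 1.00.
So the convergence is linear (order 1).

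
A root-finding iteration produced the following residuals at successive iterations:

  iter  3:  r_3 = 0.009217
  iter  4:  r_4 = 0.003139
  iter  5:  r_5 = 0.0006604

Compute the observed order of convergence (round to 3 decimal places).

p ≈ ln(r_5/r_4) / ln(r_4/r_3)
  = ln(0.0006604/0.003139) / ln(0.003139/0.009217)
  = ln(0.210385) / ln(0.340566)
  = -1.558816 / -1.077146 ≈ 1.447172

1.447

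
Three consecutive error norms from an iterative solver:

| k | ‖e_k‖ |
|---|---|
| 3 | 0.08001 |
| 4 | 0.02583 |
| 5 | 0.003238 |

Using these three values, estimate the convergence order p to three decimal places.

p ≈ ln(‖e_5‖/‖e_4‖) / ln(‖e_4‖/‖e_3‖)
  = ln(0.003238/0.02583) / ln(0.02583/0.08001)
  = ln(0.125358) / ln(0.322835)
  = -2.076582 / -1.130614 ≈ 1.836685

1.837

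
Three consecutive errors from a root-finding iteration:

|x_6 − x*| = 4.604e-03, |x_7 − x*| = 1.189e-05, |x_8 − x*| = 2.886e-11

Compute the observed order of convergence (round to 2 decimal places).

2.17

p ≈ ln(|x_8 − x*|/|x_7 − x*|) / ln(|x_7 − x*|/|x_6 − x*|)
  = ln(2.886e-11/1.189e-05) / ln(1.189e-05/4.604e-03)
  = ln(2.42725e-06) / ln(0.00258254)
  = -12.92875 / -5.95898 ≈ 2.16962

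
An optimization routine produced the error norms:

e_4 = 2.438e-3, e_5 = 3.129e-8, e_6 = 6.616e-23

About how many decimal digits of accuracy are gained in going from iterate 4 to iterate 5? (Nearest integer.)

5

Digits gained ≈ log₁₀(e_4/e_5) = log₁₀(2.438e-3/3.129e-8) = log₁₀(77916.3) ≈ 4.892.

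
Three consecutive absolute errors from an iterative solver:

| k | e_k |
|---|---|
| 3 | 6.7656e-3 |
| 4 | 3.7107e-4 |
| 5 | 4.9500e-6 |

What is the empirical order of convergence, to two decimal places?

p ≈ ln(e_5/e_4) / ln(e_4/e_3)
  = ln(4.9500e-6/3.7107e-4) / ln(3.7107e-4/6.7656e-3)
  = ln(0.0133398) / ln(0.0548466)
  = -4.31700 / -2.90322 ≈ 1.48697

1.49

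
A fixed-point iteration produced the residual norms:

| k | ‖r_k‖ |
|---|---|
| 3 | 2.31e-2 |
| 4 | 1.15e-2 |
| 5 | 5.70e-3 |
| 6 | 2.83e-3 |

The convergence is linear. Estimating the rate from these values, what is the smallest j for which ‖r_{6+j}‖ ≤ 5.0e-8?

16

Rate ρ ≈ ‖r_6‖/‖r_5‖ = 2.83e-3/5.70e-3 = 0.4965.
After j more steps, ‖r_{6+j}‖ ≈ 2.83e-3·ρ^j; need ρ^j ≤ 5.0e-8/2.83e-3 = 1.76678e-05.
j ≥ ln(1.76678e-05)/ln(0.4965) = -10.9438/-0.70017 = 15.630.
So 16 more iterations are needed.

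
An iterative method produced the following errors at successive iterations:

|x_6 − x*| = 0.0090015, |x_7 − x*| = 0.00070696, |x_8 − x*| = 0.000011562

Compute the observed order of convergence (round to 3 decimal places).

p ≈ ln(|x_8 − x*|/|x_7 − x*|) / ln(|x_7 − x*|/|x_6 − x*|)
  = ln(0.000011562/0.00070696) / ln(0.00070696/0.0090015)
  = ln(0.0163545) / ln(0.078538)
  = -4.113252 / -2.544173 ≈ 1.616734

1.617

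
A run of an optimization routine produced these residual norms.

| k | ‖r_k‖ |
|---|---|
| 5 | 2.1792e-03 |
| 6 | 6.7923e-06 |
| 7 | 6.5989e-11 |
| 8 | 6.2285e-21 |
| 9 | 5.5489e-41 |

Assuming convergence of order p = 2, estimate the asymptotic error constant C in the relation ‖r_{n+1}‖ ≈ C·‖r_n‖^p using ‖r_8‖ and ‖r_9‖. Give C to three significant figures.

1.43

C ≈ ‖r_9‖ / ‖r_8‖^2
  = 5.5489e-41 / (6.2285e-21)^2
  = 5.5489e-41 / 3.87942e-41 ≈ 1.4303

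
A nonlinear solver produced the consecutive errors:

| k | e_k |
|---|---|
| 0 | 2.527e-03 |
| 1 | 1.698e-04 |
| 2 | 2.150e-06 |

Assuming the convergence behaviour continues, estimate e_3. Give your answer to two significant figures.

First estimate the order: p ≈ ln(e_2/e_1) / ln(e_1/e_0) = ln(2.150e-06/1.698e-04)/ln(1.698e-04/2.527e-03) = ln(0.012662)/ln(0.0671943) ≈ 1.6181.
Then e_3 ≈ e_2·(e_2/e_1)^p = 2.150e-06·(0.012662)^1.6181 = 2.150e-06·0.00085047 ≈ 1.829e-09.

1.8e-9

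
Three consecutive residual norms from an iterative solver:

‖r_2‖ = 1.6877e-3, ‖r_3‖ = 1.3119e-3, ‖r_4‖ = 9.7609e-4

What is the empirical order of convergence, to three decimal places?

1.174

p ≈ ln(‖r_4‖/‖r_3‖) / ln(‖r_3‖/‖r_2‖)
  = ln(9.7609e-4/1.3119e-3) / ln(1.3119e-3/1.6877e-3)
  = ln(0.744028) / ln(0.77733)
  = -0.295677 / -0.251890 ≈ 1.173834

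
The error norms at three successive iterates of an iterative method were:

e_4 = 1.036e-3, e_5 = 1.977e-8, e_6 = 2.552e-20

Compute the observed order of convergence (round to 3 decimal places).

p ≈ ln(e_6/e_5) / ln(e_5/e_4)
  = ln(2.552e-20/1.977e-8) / ln(1.977e-8/1.036e-3)
  = ln(1.29084e-12) / ln(1.9083e-05)
  = -27.375728 / -10.866713 ≈ 2.519228

2.519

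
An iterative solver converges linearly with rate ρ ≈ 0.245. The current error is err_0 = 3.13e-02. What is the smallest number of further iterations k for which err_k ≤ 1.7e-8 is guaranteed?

11

After k steps, err_k ≈ 3.13e-02·0.245^k.
Need 0.245^k ≤ 1.7e-8/3.13e-02 = 5.43131e-07.
k ≥ ln(5.43131e-07)/ln(0.245) = -14.4259/-1.40650 = 10.257.
Smallest integer k = 11.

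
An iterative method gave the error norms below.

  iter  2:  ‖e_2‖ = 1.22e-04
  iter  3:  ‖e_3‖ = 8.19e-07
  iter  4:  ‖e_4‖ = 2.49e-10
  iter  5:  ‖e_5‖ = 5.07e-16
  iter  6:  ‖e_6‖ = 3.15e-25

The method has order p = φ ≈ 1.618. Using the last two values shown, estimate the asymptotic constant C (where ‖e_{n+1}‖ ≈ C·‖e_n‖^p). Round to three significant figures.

1.76

C ≈ ‖e_6‖ / ‖e_5‖^1.618
  = 3.15e-25 / (5.07e-16)^1.618
  = 3.15e-25 / 1.78938e-25 ≈ 1.7604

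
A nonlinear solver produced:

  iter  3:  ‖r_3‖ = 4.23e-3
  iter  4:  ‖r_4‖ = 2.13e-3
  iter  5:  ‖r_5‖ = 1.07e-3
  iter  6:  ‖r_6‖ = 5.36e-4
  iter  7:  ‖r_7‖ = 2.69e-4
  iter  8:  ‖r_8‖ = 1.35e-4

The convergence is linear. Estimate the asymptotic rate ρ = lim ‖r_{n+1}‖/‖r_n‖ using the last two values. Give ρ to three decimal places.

ρ ≈ ‖r_8‖/‖r_7‖ = 1.35e-4/2.69e-4 = 0.50186

0.502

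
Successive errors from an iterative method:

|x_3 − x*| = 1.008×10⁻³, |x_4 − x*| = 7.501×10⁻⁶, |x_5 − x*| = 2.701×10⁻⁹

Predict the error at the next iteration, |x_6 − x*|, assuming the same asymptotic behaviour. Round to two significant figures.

7.2e-15

First estimate the order: p ≈ ln(|x_5 − x*|/|x_4 − x*|) / ln(|x_4 − x*|/|x_3 − x*|) = ln(2.701×10⁻⁹/7.501×10⁻⁶)/ln(7.501×10⁻⁶/1.008×10⁻³) = ln(0.000360085)/ln(0.00744147) ≈ 1.6180.
Then |x_6 − x*| ≈ |x_5 − x*|·(|x_5 − x*|/|x_4 − x*|)^p = 2.701×10⁻⁹·(0.000360085)^1.6180 = 2.701×10⁻⁹·2.68079e-06 ≈ 7.241e-15.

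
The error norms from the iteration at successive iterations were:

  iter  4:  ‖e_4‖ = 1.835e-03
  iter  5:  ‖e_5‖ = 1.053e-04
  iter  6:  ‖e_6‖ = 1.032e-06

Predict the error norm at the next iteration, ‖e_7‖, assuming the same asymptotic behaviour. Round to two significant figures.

First estimate the order: p ≈ ln(‖e_6‖/‖e_5‖) / ln(‖e_5‖/‖e_4‖) = ln(1.032e-06/1.053e-04)/ln(1.053e-04/1.835e-03) = ln(0.00980057)/ln(0.0573842) ≈ 1.6184.
Then ‖e_7‖ ≈ ‖e_6‖·(‖e_6‖/‖e_5‖)^p = 1.032e-06·(0.00980057)^1.6184 = 1.032e-06·0.000561101 ≈ 5.791e-10.

5.8e-10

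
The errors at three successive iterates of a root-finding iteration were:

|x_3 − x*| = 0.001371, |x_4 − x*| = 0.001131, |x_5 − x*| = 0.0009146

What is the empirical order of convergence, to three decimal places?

p ≈ ln(|x_5 − x*|/|x_4 − x*|) / ln(|x_4 − x*|/|x_3 − x*|)
  = ln(0.0009146/0.001131) / ln(0.001131/0.001371)
  = ln(0.808665) / ln(0.824945)
  = -0.212371 / -0.192439 ≈ 1.103576

1.104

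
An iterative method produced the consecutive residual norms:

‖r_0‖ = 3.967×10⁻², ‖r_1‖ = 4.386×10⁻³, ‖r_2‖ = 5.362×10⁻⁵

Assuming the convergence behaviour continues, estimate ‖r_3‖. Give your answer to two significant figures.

8.0e-9

First estimate the order: p ≈ ln(‖r_2‖/‖r_1‖) / ln(‖r_1‖/‖r_0‖) = ln(5.362×10⁻⁵/4.386×10⁻³)/ln(4.386×10⁻³/3.967×10⁻²) = ln(0.0122253)/ln(0.110562) ≈ 2.0000.
Then ‖r_3‖ ≈ ‖r_2‖·(‖r_2‖/‖r_1‖)^p = 5.362×10⁻⁵·(0.0122253)^2.0000 = 5.362×10⁻⁵·0.000149458 ≈ 8.014e-09.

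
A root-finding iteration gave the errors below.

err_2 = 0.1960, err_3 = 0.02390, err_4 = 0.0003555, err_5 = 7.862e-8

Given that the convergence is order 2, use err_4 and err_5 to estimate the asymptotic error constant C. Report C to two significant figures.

0.62

C ≈ err_5 / err_4^2
  = 7.862e-8 / (0.0003555)^2
  = 7.862e-8 / 1.2638e-07 ≈ 0.62209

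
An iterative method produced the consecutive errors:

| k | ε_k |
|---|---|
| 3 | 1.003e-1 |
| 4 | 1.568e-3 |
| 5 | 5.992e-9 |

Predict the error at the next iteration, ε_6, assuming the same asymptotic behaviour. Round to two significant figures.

First estimate the order: p ≈ ln(ε_5/ε_4) / ln(ε_4/ε_3) = ln(5.992e-9/1.568e-3)/ln(1.568e-3/1.003e-1) = ln(3.82143e-06)/ln(0.0156331) ≈ 2.9999.
Then ε_6 ≈ ε_5·(ε_5/ε_4)^p = 5.992e-9·(3.82143e-06)^2.9999 = 5.992e-9·5.58753e-17 ≈ 3.348e-25.

3.3e-25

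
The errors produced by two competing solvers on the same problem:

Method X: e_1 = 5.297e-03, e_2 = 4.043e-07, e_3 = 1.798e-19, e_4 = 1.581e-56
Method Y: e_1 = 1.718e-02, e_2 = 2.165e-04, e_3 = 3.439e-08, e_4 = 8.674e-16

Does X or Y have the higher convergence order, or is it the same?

X

Method X: p ≈ ln(1.581e-56/1.798e-19)/ln(1.798e-19/4.043e-07) ≈ 3.00.
Method Y: p ≈ ln(8.674e-16/3.439e-08)/ln(3.439e-08/2.165e-04) ≈ 2.00.
Method X has the higher order (≈3.0 vs ≈2.0).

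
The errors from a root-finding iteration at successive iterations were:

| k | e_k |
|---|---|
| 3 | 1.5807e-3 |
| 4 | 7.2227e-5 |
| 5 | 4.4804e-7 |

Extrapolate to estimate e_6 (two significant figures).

First estimate the order: p ≈ ln(e_5/e_4) / ln(e_4/e_3) = ln(4.4804e-7/7.2227e-5)/ln(7.2227e-5/1.5807e-3) = ln(0.00620322)/ln(0.045693) ≈ 1.6471.
Then e_6 ≈ e_5·(e_5/e_4)^p = 4.4804e-7·(0.00620322)^1.6471 = 4.4804e-7·0.000231324 ≈ 1.036e-10.

1.0e-10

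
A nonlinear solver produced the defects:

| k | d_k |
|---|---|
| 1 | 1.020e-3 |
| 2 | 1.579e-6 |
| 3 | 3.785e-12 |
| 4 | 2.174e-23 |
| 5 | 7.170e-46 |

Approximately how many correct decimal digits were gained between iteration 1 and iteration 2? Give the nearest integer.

Digits gained ≈ log₁₀(d_1/d_2) = log₁₀(1.020e-3/1.579e-6) = log₁₀(645.978) ≈ 2.810.

3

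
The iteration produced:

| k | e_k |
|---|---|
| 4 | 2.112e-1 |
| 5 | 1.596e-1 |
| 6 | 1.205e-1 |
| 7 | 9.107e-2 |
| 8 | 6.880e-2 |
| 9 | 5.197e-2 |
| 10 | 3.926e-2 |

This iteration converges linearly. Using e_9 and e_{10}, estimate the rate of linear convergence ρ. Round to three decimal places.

0.755

ρ ≈ e_{10}/e_9 = 3.926e-2/5.197e-2 = 0.75544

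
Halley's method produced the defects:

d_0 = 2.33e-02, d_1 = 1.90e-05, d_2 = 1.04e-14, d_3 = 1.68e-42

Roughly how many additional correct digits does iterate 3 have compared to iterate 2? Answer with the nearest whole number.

28

Digits gained ≈ log₁₀(d_2/d_3) = log₁₀(1.04e-14/1.68e-42) = log₁₀(6.19048e+27) ≈ 27.792.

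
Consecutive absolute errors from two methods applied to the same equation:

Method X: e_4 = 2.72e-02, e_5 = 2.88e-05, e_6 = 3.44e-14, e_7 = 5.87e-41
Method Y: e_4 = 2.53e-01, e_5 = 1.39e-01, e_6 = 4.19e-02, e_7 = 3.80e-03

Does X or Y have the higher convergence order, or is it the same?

Method X: p ≈ ln(5.87e-41/3.44e-14)/ln(3.44e-14/2.88e-05) ≈ 3.00.
Method Y: p ≈ ln(3.80e-03/4.19e-02)/ln(4.19e-02/1.39e-01) ≈ 2.00.
Method X has the higher order (≈3.0 vs ≈2.0).

X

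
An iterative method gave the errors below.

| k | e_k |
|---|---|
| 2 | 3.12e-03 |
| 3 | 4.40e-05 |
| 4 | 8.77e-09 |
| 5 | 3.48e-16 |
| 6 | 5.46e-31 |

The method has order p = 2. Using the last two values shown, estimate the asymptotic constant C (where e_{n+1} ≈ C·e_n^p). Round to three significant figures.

C ≈ e_6 / e_5^2
  = 5.46e-31 / (3.48e-16)^2
  = 5.46e-31 / 1.21104e-31 ≈ 4.5085

4.51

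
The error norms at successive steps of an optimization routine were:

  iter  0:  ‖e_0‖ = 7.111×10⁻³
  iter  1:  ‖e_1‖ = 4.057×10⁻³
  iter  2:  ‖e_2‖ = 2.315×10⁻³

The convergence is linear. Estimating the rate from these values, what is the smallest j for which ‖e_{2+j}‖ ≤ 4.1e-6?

Rate ρ ≈ ‖e_2‖/‖e_1‖ = 2.315×10⁻³/4.057×10⁻³ = 0.5706.
After j more steps, ‖e_{2+j}‖ ≈ 2.315×10⁻³·ρ^j; need ρ^j ≤ 4.1e-6/2.315×10⁻³ = 0.00177106.
j ≥ ln(0.00177106)/ln(0.5706) = -6.3362/-0.56107 = 11.293.
So 12 more iterations are needed.

12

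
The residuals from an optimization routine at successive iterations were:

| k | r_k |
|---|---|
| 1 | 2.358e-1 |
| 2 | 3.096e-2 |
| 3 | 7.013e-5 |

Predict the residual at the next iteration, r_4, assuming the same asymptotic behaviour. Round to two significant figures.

First estimate the order: p ≈ ln(r_3/r_2) / ln(r_2/r_1) = ln(7.013e-5/3.096e-2)/ln(3.096e-2/2.358e-1) = ln(0.00226518)/ln(0.131298) ≈ 2.9996.
Then r_4 ≈ r_3·(r_3/r_2)^p = 7.013e-5·(0.00226518)^2.9996 = 7.013e-5·1.16511e-08 ≈ 8.171e-13.

8.2e-13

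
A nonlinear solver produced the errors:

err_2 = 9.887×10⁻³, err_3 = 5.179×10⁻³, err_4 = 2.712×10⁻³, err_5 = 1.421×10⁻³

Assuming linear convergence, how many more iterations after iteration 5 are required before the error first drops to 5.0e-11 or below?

Rate ρ ≈ err_5/err_4 = 1.421×10⁻³/2.712×10⁻³ = 0.5240.
After j more steps, err_{5+j} ≈ 1.421×10⁻³·ρ^j; need ρ^j ≤ 5.0e-11/1.421×10⁻³ = 3.51865e-08.
j ≥ ln(3.51865e-08)/ln(0.5240) = -17.1626/-0.64626 = 26.557.
So 27 more iterations are needed.

27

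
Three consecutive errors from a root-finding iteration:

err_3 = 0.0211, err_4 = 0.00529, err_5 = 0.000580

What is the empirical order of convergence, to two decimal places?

1.60

p ≈ ln(err_5/err_4) / ln(err_4/err_3)
  = ln(0.000580/0.00529) / ln(0.00529/0.0211)
  = ln(0.109641) / ln(0.250711)
  = -2.21054 / -1.38345 ≈ 1.59785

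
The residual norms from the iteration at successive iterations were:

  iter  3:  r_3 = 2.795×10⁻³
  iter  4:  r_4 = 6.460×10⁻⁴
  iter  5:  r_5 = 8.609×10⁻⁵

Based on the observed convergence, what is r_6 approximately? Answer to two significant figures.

First estimate the order: p ≈ ln(r_5/r_4) / ln(r_4/r_3) = ln(8.609×10⁻⁵/6.460×10⁻⁴)/ln(6.460×10⁻⁴/2.795×10⁻³) = ln(0.133266)/ln(0.231127) ≈ 1.3759.
Then r_6 ≈ r_5·(r_5/r_4)^p = 8.609×10⁻⁵·(0.133266)^1.3759 = 8.609×10⁻⁵·0.0624743 ≈ 5.378e-06.

5.4e-6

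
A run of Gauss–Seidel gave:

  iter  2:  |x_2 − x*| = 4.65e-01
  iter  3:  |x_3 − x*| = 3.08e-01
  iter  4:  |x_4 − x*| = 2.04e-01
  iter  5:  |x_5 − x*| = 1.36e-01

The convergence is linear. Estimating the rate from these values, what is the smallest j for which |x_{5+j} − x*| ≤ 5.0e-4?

Rate ρ ≈ |x_5 − x*|/|x_4 − x*| = 1.36e-01/2.04e-01 = 0.6667.
After j more steps, |x_{5+j} − x*| ≈ 1.36e-01·ρ^j; need ρ^j ≤ 5.0e-4/1.36e-01 = 0.00367647.
j ≥ ln(0.00367647)/ln(0.6667) = -5.6058/-0.40542 = 13.827.
So 14 more iterations are needed.

14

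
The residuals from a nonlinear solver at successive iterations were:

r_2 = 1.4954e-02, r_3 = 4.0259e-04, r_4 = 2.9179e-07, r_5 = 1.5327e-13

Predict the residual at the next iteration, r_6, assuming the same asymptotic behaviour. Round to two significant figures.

First estimate the order: p ≈ ln(r_5/r_4) / ln(r_4/r_3) = ln(1.5327e-13/2.9179e-07)/ln(2.9179e-07/4.0259e-04) = ln(5.25275e-07)/ln(0.000724782) ≈ 2.0000.
Then r_6 ≈ r_5·(r_5/r_4)^p = 1.5327e-13·(5.25275e-07)^2.0000 = 1.5327e-13·2.75914e-13 ≈ 4.229e-26.

4.2e-26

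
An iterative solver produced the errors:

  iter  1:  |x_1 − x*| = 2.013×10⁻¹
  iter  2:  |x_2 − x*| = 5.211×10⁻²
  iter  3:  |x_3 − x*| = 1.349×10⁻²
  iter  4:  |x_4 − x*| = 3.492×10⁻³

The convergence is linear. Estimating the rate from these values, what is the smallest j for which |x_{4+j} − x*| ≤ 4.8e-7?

Rate ρ ≈ |x_4 − x*|/|x_3 − x*| = 3.492×10⁻³/1.349×10⁻² = 0.2589.
After j more steps, |x_{4+j} − x*| ≈ 3.492×10⁻³·ρ^j; need ρ^j ≤ 4.8e-7/3.492×10⁻³ = 0.000137457.
j ≥ ln(0.000137457)/ln(0.2589) = -8.8922/-1.35131 = 6.580.
So 7 more iterations are needed.

7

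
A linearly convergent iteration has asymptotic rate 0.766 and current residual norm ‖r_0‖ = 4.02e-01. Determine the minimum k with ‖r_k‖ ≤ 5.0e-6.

After k steps, ‖r_k‖ ≈ 4.02e-01·0.766^k.
Need 0.766^k ≤ 5.0e-6/4.02e-01 = 1.24378e-05.
k ≥ ln(1.24378e-05)/ln(0.766) = -11.2948/-0.26657 = 42.371.
Smallest integer k = 43.

43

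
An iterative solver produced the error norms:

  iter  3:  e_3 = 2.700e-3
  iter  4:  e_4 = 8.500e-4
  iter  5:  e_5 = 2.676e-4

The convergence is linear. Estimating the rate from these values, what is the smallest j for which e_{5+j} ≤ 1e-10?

13

Rate ρ ≈ e_5/e_4 = 2.676e-4/8.500e-4 = 0.3148.
After j more steps, e_{5+j} ≈ 2.676e-4·ρ^j; need ρ^j ≤ 1e-10/2.676e-4 = 3.73692e-07.
j ≥ ln(3.73692e-07)/ln(0.3148) = -14.7998/-1.15582 = 12.805.
So 13 more iterations are needed.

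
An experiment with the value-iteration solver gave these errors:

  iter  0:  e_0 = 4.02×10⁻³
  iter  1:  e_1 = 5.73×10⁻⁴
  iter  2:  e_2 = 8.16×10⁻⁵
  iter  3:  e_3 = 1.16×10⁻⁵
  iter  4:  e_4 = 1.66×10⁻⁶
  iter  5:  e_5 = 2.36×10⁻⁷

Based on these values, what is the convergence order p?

1

Consecutive ratios: e_5/e_4 = 2.36×10⁻⁷/1.66×10⁻⁶ = 0.142169, e_4/e_3 = 1.66×10⁻⁶/1.16×10⁻⁵ = 0.143103.
p ≈ ln(0.142169)/ln(0.143103) = -1.9507/-1.9442 ≈ 1.00.
So the convergence is linear (order 1).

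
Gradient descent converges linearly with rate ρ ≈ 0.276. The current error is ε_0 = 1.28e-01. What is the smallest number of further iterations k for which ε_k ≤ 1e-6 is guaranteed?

After k steps, ε_k ≈ 1.28e-01·0.276^k.
Need 0.276^k ≤ 1e-6/1.28e-01 = 7.8125e-06.
k ≥ ln(7.8125e-06)/ln(0.276) = -11.7598/-1.28735 = 9.135.
Smallest integer k = 10.

10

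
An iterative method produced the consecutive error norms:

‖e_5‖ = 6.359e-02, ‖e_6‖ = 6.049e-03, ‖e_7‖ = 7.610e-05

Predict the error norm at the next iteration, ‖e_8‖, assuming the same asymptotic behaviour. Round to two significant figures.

First estimate the order: p ≈ ln(‖e_7‖/‖e_6‖) / ln(‖e_6‖/‖e_5‖) = ln(7.610e-05/6.049e-03)/ln(6.049e-03/6.359e-02) = ln(0.0125806)/ln(0.095125) ≈ 1.8599.
Then ‖e_8‖ ≈ ‖e_7‖·(‖e_7‖/‖e_6‖)^p = 7.610e-05·(0.0125806)^1.8599 = 7.610e-05·0.000292169 ≈ 2.223e-08.

2.2e-8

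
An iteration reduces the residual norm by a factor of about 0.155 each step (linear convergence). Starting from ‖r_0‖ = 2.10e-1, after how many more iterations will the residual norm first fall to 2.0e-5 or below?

5

After k steps, ‖r_k‖ ≈ 2.10e-1·0.155^k.
Need 0.155^k ≤ 2.0e-5/2.10e-1 = 9.52381e-05.
k ≥ ln(9.52381e-05)/ln(0.155) = -9.2591/-1.86433 = 4.966.
Smallest integer k = 5.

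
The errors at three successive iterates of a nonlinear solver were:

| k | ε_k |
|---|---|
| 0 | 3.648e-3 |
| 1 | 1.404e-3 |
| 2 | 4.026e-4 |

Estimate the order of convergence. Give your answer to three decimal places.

1.308

p ≈ ln(ε_2/ε_1) / ln(ε_1/ε_0)
  = ln(4.026e-4/1.404e-3) / ln(1.404e-3/3.648e-3)
  = ln(0.286752) / ln(0.384868)
  = -1.249138 / -0.954855 ≈ 1.308197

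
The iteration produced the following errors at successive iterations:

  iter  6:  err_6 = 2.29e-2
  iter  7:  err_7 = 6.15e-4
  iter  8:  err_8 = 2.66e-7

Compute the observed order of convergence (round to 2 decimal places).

p ≈ ln(err_8/err_7) / ln(err_7/err_6)
  = ln(2.66e-7/6.15e-4) / ln(6.15e-4/2.29e-2)
  = ln(0.00043252) / ln(0.0268559)
  = -7.74588 / -3.61727 ≈ 2.14136

2.14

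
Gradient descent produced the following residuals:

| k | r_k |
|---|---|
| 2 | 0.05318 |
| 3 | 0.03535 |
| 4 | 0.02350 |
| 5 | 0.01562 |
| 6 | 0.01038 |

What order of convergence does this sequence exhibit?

Consecutive ratios: r_6/r_5 = 0.01038/0.01562 = 0.664533, r_5/r_4 = 0.01562/0.02350 = 0.664681.
p ≈ ln(0.664533)/ln(0.664681) = -0.4087/-0.4084 ≈ 1.00.
So the convergence is linear (order 1).

1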